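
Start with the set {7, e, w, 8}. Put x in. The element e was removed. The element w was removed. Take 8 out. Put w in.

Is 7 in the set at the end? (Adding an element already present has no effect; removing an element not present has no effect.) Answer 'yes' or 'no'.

Answer: yes

Derivation:
Tracking the set through each operation:
Start: {7, 8, e, w}
Event 1 (add x): added. Set: {7, 8, e, w, x}
Event 2 (remove e): removed. Set: {7, 8, w, x}
Event 3 (remove w): removed. Set: {7, 8, x}
Event 4 (remove 8): removed. Set: {7, x}
Event 5 (add w): added. Set: {7, w, x}

Final set: {7, w, x} (size 3)
7 is in the final set.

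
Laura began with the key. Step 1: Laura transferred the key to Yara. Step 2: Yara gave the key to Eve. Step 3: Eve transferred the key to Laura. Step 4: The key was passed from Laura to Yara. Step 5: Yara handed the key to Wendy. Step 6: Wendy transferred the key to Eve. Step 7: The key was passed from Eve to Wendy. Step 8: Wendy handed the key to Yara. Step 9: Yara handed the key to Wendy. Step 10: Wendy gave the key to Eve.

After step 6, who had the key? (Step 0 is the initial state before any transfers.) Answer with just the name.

Tracking the key holder through step 6:
After step 0 (start): Laura
After step 1: Yara
After step 2: Eve
After step 3: Laura
After step 4: Yara
After step 5: Wendy
After step 6: Eve

At step 6, the holder is Eve.

Answer: Eve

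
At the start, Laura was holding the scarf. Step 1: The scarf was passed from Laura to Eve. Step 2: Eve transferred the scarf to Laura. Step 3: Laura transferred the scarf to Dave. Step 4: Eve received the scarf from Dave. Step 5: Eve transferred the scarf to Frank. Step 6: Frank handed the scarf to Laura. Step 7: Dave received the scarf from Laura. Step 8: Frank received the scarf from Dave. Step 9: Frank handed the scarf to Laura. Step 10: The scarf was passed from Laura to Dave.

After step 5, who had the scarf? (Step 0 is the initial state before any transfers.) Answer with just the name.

Answer: Frank

Derivation:
Tracking the scarf holder through step 5:
After step 0 (start): Laura
After step 1: Eve
After step 2: Laura
After step 3: Dave
After step 4: Eve
After step 5: Frank

At step 5, the holder is Frank.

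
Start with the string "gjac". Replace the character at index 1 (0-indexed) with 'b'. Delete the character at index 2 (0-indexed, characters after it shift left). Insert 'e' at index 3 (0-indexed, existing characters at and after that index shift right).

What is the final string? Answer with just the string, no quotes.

Applying each edit step by step:
Start: "gjac"
Op 1 (replace idx 1: 'j' -> 'b'): "gjac" -> "gbac"
Op 2 (delete idx 2 = 'a'): "gbac" -> "gbc"
Op 3 (insert 'e' at idx 3): "gbc" -> "gbce"

Answer: gbce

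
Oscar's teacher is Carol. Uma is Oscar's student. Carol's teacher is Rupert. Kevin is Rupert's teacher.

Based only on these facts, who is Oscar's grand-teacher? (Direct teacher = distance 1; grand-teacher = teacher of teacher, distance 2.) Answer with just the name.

Answer: Rupert

Derivation:
Reconstructing the teacher chain from the given facts:
  Kevin -> Rupert -> Carol -> Oscar -> Uma
(each arrow means 'teacher of the next')
Positions in the chain (0 = top):
  position of Kevin: 0
  position of Rupert: 1
  position of Carol: 2
  position of Oscar: 3
  position of Uma: 4

Oscar is at position 3; the grand-teacher is 2 steps up the chain, i.e. position 1: Rupert.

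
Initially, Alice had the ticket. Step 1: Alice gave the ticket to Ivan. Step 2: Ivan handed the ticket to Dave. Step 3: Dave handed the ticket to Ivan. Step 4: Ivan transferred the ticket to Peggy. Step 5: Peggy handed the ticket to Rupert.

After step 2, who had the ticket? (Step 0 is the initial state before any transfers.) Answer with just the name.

Answer: Dave

Derivation:
Tracking the ticket holder through step 2:
After step 0 (start): Alice
After step 1: Ivan
After step 2: Dave

At step 2, the holder is Dave.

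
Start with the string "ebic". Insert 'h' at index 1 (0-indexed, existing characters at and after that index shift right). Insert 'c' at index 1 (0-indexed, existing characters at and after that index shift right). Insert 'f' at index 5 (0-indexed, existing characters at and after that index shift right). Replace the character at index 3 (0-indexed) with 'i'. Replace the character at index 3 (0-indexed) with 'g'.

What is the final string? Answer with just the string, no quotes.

Answer: echgifc

Derivation:
Applying each edit step by step:
Start: "ebic"
Op 1 (insert 'h' at idx 1): "ebic" -> "ehbic"
Op 2 (insert 'c' at idx 1): "ehbic" -> "echbic"
Op 3 (insert 'f' at idx 5): "echbic" -> "echbifc"
Op 4 (replace idx 3: 'b' -> 'i'): "echbifc" -> "echiifc"
Op 5 (replace idx 3: 'i' -> 'g'): "echiifc" -> "echgifc"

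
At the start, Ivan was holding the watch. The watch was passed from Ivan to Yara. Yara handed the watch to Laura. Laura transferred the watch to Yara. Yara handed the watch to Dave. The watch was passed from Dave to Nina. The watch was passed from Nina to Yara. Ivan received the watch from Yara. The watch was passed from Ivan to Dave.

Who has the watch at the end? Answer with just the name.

Tracking the watch through each event:
Start: Ivan has the watch.
After event 1: Yara has the watch.
After event 2: Laura has the watch.
After event 3: Yara has the watch.
After event 4: Dave has the watch.
After event 5: Nina has the watch.
After event 6: Yara has the watch.
After event 7: Ivan has the watch.
After event 8: Dave has the watch.

Answer: Dave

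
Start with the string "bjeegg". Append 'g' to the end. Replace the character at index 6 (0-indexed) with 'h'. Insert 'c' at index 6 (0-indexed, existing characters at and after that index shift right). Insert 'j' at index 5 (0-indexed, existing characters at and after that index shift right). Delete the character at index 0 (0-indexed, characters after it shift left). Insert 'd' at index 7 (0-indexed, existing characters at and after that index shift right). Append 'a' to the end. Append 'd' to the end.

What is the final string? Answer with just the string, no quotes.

Applying each edit step by step:
Start: "bjeegg"
Op 1 (append 'g'): "bjeegg" -> "bjeeggg"
Op 2 (replace idx 6: 'g' -> 'h'): "bjeeggg" -> "bjeeggh"
Op 3 (insert 'c' at idx 6): "bjeeggh" -> "bjeeggch"
Op 4 (insert 'j' at idx 5): "bjeeggch" -> "bjeegjgch"
Op 5 (delete idx 0 = 'b'): "bjeegjgch" -> "jeegjgch"
Op 6 (insert 'd' at idx 7): "jeegjgch" -> "jeegjgcdh"
Op 7 (append 'a'): "jeegjgcdh" -> "jeegjgcdha"
Op 8 (append 'd'): "jeegjgcdha" -> "jeegjgcdhad"

Answer: jeegjgcdhad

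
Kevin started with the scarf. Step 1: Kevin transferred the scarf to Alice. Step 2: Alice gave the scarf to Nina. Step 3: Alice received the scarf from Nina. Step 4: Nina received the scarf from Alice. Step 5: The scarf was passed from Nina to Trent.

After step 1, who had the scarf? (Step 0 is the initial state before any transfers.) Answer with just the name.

Tracking the scarf holder through step 1:
After step 0 (start): Kevin
After step 1: Alice

At step 1, the holder is Alice.

Answer: Alice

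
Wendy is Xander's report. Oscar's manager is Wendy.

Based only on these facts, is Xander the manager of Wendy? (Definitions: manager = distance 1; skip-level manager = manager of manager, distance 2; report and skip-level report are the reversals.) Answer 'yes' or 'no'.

Reconstructing the manager chain from the given facts:
  Xander -> Wendy -> Oscar
(each arrow means 'manager of the next')
Positions in the chain (0 = top):
  position of Xander: 0
  position of Wendy: 1
  position of Oscar: 2

Xander is at position 0, Wendy is at position 1; signed distance (j - i) = 1.
'manager' requires j - i = 1. Actual distance is 1, so the relation HOLDS.

Answer: yes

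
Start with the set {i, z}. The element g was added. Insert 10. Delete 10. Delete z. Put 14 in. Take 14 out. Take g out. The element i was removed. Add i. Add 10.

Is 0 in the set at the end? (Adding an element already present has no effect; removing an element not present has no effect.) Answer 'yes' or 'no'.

Tracking the set through each operation:
Start: {i, z}
Event 1 (add g): added. Set: {g, i, z}
Event 2 (add 10): added. Set: {10, g, i, z}
Event 3 (remove 10): removed. Set: {g, i, z}
Event 4 (remove z): removed. Set: {g, i}
Event 5 (add 14): added. Set: {14, g, i}
Event 6 (remove 14): removed. Set: {g, i}
Event 7 (remove g): removed. Set: {i}
Event 8 (remove i): removed. Set: {}
Event 9 (add i): added. Set: {i}
Event 10 (add 10): added. Set: {10, i}

Final set: {10, i} (size 2)
0 is NOT in the final set.

Answer: no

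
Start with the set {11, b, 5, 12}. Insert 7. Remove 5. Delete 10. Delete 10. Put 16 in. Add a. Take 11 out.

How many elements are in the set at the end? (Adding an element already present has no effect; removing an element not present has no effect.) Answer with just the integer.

Tracking the set through each operation:
Start: {11, 12, 5, b}
Event 1 (add 7): added. Set: {11, 12, 5, 7, b}
Event 2 (remove 5): removed. Set: {11, 12, 7, b}
Event 3 (remove 10): not present, no change. Set: {11, 12, 7, b}
Event 4 (remove 10): not present, no change. Set: {11, 12, 7, b}
Event 5 (add 16): added. Set: {11, 12, 16, 7, b}
Event 6 (add a): added. Set: {11, 12, 16, 7, a, b}
Event 7 (remove 11): removed. Set: {12, 16, 7, a, b}

Final set: {12, 16, 7, a, b} (size 5)

Answer: 5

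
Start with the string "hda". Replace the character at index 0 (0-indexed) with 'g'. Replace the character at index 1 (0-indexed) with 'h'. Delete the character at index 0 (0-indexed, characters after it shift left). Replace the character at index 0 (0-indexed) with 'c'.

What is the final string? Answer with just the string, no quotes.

Answer: ca

Derivation:
Applying each edit step by step:
Start: "hda"
Op 1 (replace idx 0: 'h' -> 'g'): "hda" -> "gda"
Op 2 (replace idx 1: 'd' -> 'h'): "gda" -> "gha"
Op 3 (delete idx 0 = 'g'): "gha" -> "ha"
Op 4 (replace idx 0: 'h' -> 'c'): "ha" -> "ca"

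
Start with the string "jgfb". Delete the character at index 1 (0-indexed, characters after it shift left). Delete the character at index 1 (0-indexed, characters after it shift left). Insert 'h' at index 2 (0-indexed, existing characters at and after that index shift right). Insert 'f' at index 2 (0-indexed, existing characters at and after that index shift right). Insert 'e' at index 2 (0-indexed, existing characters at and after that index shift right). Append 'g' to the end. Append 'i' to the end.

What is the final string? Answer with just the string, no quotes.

Applying each edit step by step:
Start: "jgfb"
Op 1 (delete idx 1 = 'g'): "jgfb" -> "jfb"
Op 2 (delete idx 1 = 'f'): "jfb" -> "jb"
Op 3 (insert 'h' at idx 2): "jb" -> "jbh"
Op 4 (insert 'f' at idx 2): "jbh" -> "jbfh"
Op 5 (insert 'e' at idx 2): "jbfh" -> "jbefh"
Op 6 (append 'g'): "jbefh" -> "jbefhg"
Op 7 (append 'i'): "jbefhg" -> "jbefhgi"

Answer: jbefhgi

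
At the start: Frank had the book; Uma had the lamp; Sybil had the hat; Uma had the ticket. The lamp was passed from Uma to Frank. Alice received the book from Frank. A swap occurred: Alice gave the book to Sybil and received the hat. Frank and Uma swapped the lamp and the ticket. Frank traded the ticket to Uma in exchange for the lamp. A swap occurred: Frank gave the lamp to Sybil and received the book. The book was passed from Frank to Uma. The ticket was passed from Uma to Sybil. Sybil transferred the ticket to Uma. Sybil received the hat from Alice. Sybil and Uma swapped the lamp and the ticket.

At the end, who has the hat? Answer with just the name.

Answer: Sybil

Derivation:
Tracking all object holders:
Start: book:Frank, lamp:Uma, hat:Sybil, ticket:Uma
Event 1 (give lamp: Uma -> Frank). State: book:Frank, lamp:Frank, hat:Sybil, ticket:Uma
Event 2 (give book: Frank -> Alice). State: book:Alice, lamp:Frank, hat:Sybil, ticket:Uma
Event 3 (swap book<->hat: now book:Sybil, hat:Alice). State: book:Sybil, lamp:Frank, hat:Alice, ticket:Uma
Event 4 (swap lamp<->ticket: now lamp:Uma, ticket:Frank). State: book:Sybil, lamp:Uma, hat:Alice, ticket:Frank
Event 5 (swap ticket<->lamp: now ticket:Uma, lamp:Frank). State: book:Sybil, lamp:Frank, hat:Alice, ticket:Uma
Event 6 (swap lamp<->book: now lamp:Sybil, book:Frank). State: book:Frank, lamp:Sybil, hat:Alice, ticket:Uma
Event 7 (give book: Frank -> Uma). State: book:Uma, lamp:Sybil, hat:Alice, ticket:Uma
Event 8 (give ticket: Uma -> Sybil). State: book:Uma, lamp:Sybil, hat:Alice, ticket:Sybil
Event 9 (give ticket: Sybil -> Uma). State: book:Uma, lamp:Sybil, hat:Alice, ticket:Uma
Event 10 (give hat: Alice -> Sybil). State: book:Uma, lamp:Sybil, hat:Sybil, ticket:Uma
Event 11 (swap lamp<->ticket: now lamp:Uma, ticket:Sybil). State: book:Uma, lamp:Uma, hat:Sybil, ticket:Sybil

Final state: book:Uma, lamp:Uma, hat:Sybil, ticket:Sybil
The hat is held by Sybil.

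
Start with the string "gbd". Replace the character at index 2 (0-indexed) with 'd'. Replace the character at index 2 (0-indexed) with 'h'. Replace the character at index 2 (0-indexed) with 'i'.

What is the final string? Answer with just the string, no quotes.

Answer: gbi

Derivation:
Applying each edit step by step:
Start: "gbd"
Op 1 (replace idx 2: 'd' -> 'd'): "gbd" -> "gbd"
Op 2 (replace idx 2: 'd' -> 'h'): "gbd" -> "gbh"
Op 3 (replace idx 2: 'h' -> 'i'): "gbh" -> "gbi"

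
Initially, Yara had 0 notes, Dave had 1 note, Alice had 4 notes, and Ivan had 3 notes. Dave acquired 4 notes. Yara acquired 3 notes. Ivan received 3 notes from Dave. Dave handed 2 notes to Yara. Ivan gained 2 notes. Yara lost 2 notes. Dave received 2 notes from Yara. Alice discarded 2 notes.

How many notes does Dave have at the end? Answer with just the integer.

Tracking counts step by step:
Start: Yara=0, Dave=1, Alice=4, Ivan=3
Event 1 (Dave +4): Dave: 1 -> 5. State: Yara=0, Dave=5, Alice=4, Ivan=3
Event 2 (Yara +3): Yara: 0 -> 3. State: Yara=3, Dave=5, Alice=4, Ivan=3
Event 3 (Dave -> Ivan, 3): Dave: 5 -> 2, Ivan: 3 -> 6. State: Yara=3, Dave=2, Alice=4, Ivan=6
Event 4 (Dave -> Yara, 2): Dave: 2 -> 0, Yara: 3 -> 5. State: Yara=5, Dave=0, Alice=4, Ivan=6
Event 5 (Ivan +2): Ivan: 6 -> 8. State: Yara=5, Dave=0, Alice=4, Ivan=8
Event 6 (Yara -2): Yara: 5 -> 3. State: Yara=3, Dave=0, Alice=4, Ivan=8
Event 7 (Yara -> Dave, 2): Yara: 3 -> 1, Dave: 0 -> 2. State: Yara=1, Dave=2, Alice=4, Ivan=8
Event 8 (Alice -2): Alice: 4 -> 2. State: Yara=1, Dave=2, Alice=2, Ivan=8

Dave's final count: 2

Answer: 2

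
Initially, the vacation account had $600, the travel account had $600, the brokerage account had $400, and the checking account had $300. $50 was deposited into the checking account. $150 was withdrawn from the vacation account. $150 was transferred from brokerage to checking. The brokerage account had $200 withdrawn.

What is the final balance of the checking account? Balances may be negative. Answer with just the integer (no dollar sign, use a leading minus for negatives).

Tracking account balances step by step:
Start: vacation=600, travel=600, brokerage=400, checking=300
Event 1 (deposit 50 to checking): checking: 300 + 50 = 350. Balances: vacation=600, travel=600, brokerage=400, checking=350
Event 2 (withdraw 150 from vacation): vacation: 600 - 150 = 450. Balances: vacation=450, travel=600, brokerage=400, checking=350
Event 3 (transfer 150 brokerage -> checking): brokerage: 400 - 150 = 250, checking: 350 + 150 = 500. Balances: vacation=450, travel=600, brokerage=250, checking=500
Event 4 (withdraw 200 from brokerage): brokerage: 250 - 200 = 50. Balances: vacation=450, travel=600, brokerage=50, checking=500

Final balance of checking: 500

Answer: 500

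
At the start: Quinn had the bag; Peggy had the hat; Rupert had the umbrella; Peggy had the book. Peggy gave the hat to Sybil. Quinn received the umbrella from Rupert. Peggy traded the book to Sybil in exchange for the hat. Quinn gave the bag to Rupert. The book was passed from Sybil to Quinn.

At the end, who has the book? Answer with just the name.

Tracking all object holders:
Start: bag:Quinn, hat:Peggy, umbrella:Rupert, book:Peggy
Event 1 (give hat: Peggy -> Sybil). State: bag:Quinn, hat:Sybil, umbrella:Rupert, book:Peggy
Event 2 (give umbrella: Rupert -> Quinn). State: bag:Quinn, hat:Sybil, umbrella:Quinn, book:Peggy
Event 3 (swap book<->hat: now book:Sybil, hat:Peggy). State: bag:Quinn, hat:Peggy, umbrella:Quinn, book:Sybil
Event 4 (give bag: Quinn -> Rupert). State: bag:Rupert, hat:Peggy, umbrella:Quinn, book:Sybil
Event 5 (give book: Sybil -> Quinn). State: bag:Rupert, hat:Peggy, umbrella:Quinn, book:Quinn

Final state: bag:Rupert, hat:Peggy, umbrella:Quinn, book:Quinn
The book is held by Quinn.

Answer: Quinn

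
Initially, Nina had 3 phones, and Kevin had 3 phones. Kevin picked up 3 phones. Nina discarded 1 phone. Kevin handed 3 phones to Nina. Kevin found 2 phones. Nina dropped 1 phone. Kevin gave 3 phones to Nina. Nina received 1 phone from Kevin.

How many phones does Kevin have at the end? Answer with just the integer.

Tracking counts step by step:
Start: Nina=3, Kevin=3
Event 1 (Kevin +3): Kevin: 3 -> 6. State: Nina=3, Kevin=6
Event 2 (Nina -1): Nina: 3 -> 2. State: Nina=2, Kevin=6
Event 3 (Kevin -> Nina, 3): Kevin: 6 -> 3, Nina: 2 -> 5. State: Nina=5, Kevin=3
Event 4 (Kevin +2): Kevin: 3 -> 5. State: Nina=5, Kevin=5
Event 5 (Nina -1): Nina: 5 -> 4. State: Nina=4, Kevin=5
Event 6 (Kevin -> Nina, 3): Kevin: 5 -> 2, Nina: 4 -> 7. State: Nina=7, Kevin=2
Event 7 (Kevin -> Nina, 1): Kevin: 2 -> 1, Nina: 7 -> 8. State: Nina=8, Kevin=1

Kevin's final count: 1

Answer: 1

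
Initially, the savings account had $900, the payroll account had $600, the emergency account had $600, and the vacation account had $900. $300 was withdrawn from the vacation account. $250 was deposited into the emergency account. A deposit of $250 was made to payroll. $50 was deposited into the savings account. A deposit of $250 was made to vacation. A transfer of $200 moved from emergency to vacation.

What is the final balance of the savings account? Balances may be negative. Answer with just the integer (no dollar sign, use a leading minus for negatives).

Answer: 950

Derivation:
Tracking account balances step by step:
Start: savings=900, payroll=600, emergency=600, vacation=900
Event 1 (withdraw 300 from vacation): vacation: 900 - 300 = 600. Balances: savings=900, payroll=600, emergency=600, vacation=600
Event 2 (deposit 250 to emergency): emergency: 600 + 250 = 850. Balances: savings=900, payroll=600, emergency=850, vacation=600
Event 3 (deposit 250 to payroll): payroll: 600 + 250 = 850. Balances: savings=900, payroll=850, emergency=850, vacation=600
Event 4 (deposit 50 to savings): savings: 900 + 50 = 950. Balances: savings=950, payroll=850, emergency=850, vacation=600
Event 5 (deposit 250 to vacation): vacation: 600 + 250 = 850. Balances: savings=950, payroll=850, emergency=850, vacation=850
Event 6 (transfer 200 emergency -> vacation): emergency: 850 - 200 = 650, vacation: 850 + 200 = 1050. Balances: savings=950, payroll=850, emergency=650, vacation=1050

Final balance of savings: 950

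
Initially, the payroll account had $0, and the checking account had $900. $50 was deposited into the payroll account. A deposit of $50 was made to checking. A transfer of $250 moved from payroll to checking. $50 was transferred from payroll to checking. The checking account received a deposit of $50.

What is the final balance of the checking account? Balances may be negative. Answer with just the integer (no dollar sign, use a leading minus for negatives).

Answer: 1300

Derivation:
Tracking account balances step by step:
Start: payroll=0, checking=900
Event 1 (deposit 50 to payroll): payroll: 0 + 50 = 50. Balances: payroll=50, checking=900
Event 2 (deposit 50 to checking): checking: 900 + 50 = 950. Balances: payroll=50, checking=950
Event 3 (transfer 250 payroll -> checking): payroll: 50 - 250 = -200, checking: 950 + 250 = 1200. Balances: payroll=-200, checking=1200
Event 4 (transfer 50 payroll -> checking): payroll: -200 - 50 = -250, checking: 1200 + 50 = 1250. Balances: payroll=-250, checking=1250
Event 5 (deposit 50 to checking): checking: 1250 + 50 = 1300. Balances: payroll=-250, checking=1300

Final balance of checking: 1300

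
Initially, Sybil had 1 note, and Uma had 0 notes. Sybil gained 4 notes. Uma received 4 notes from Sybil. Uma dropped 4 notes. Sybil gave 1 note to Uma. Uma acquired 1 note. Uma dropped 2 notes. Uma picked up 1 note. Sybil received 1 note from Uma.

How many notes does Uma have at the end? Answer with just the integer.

Tracking counts step by step:
Start: Sybil=1, Uma=0
Event 1 (Sybil +4): Sybil: 1 -> 5. State: Sybil=5, Uma=0
Event 2 (Sybil -> Uma, 4): Sybil: 5 -> 1, Uma: 0 -> 4. State: Sybil=1, Uma=4
Event 3 (Uma -4): Uma: 4 -> 0. State: Sybil=1, Uma=0
Event 4 (Sybil -> Uma, 1): Sybil: 1 -> 0, Uma: 0 -> 1. State: Sybil=0, Uma=1
Event 5 (Uma +1): Uma: 1 -> 2. State: Sybil=0, Uma=2
Event 6 (Uma -2): Uma: 2 -> 0. State: Sybil=0, Uma=0
Event 7 (Uma +1): Uma: 0 -> 1. State: Sybil=0, Uma=1
Event 8 (Uma -> Sybil, 1): Uma: 1 -> 0, Sybil: 0 -> 1. State: Sybil=1, Uma=0

Uma's final count: 0

Answer: 0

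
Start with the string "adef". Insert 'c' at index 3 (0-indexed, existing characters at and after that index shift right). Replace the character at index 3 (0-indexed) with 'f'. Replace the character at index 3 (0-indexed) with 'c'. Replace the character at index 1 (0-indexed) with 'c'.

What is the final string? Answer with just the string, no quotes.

Applying each edit step by step:
Start: "adef"
Op 1 (insert 'c' at idx 3): "adef" -> "adecf"
Op 2 (replace idx 3: 'c' -> 'f'): "adecf" -> "adeff"
Op 3 (replace idx 3: 'f' -> 'c'): "adeff" -> "adecf"
Op 4 (replace idx 1: 'd' -> 'c'): "adecf" -> "acecf"

Answer: acecf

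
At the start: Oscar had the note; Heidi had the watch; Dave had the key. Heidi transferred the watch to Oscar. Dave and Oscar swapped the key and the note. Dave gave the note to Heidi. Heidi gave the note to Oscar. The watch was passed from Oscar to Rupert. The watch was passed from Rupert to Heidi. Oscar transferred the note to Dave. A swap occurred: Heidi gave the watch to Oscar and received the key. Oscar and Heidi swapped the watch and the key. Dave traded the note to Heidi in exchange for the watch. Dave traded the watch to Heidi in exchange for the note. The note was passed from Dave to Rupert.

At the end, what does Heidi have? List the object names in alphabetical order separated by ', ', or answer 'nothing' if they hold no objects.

Answer: watch

Derivation:
Tracking all object holders:
Start: note:Oscar, watch:Heidi, key:Dave
Event 1 (give watch: Heidi -> Oscar). State: note:Oscar, watch:Oscar, key:Dave
Event 2 (swap key<->note: now key:Oscar, note:Dave). State: note:Dave, watch:Oscar, key:Oscar
Event 3 (give note: Dave -> Heidi). State: note:Heidi, watch:Oscar, key:Oscar
Event 4 (give note: Heidi -> Oscar). State: note:Oscar, watch:Oscar, key:Oscar
Event 5 (give watch: Oscar -> Rupert). State: note:Oscar, watch:Rupert, key:Oscar
Event 6 (give watch: Rupert -> Heidi). State: note:Oscar, watch:Heidi, key:Oscar
Event 7 (give note: Oscar -> Dave). State: note:Dave, watch:Heidi, key:Oscar
Event 8 (swap watch<->key: now watch:Oscar, key:Heidi). State: note:Dave, watch:Oscar, key:Heidi
Event 9 (swap watch<->key: now watch:Heidi, key:Oscar). State: note:Dave, watch:Heidi, key:Oscar
Event 10 (swap note<->watch: now note:Heidi, watch:Dave). State: note:Heidi, watch:Dave, key:Oscar
Event 11 (swap watch<->note: now watch:Heidi, note:Dave). State: note:Dave, watch:Heidi, key:Oscar
Event 12 (give note: Dave -> Rupert). State: note:Rupert, watch:Heidi, key:Oscar

Final state: note:Rupert, watch:Heidi, key:Oscar
Heidi holds: watch.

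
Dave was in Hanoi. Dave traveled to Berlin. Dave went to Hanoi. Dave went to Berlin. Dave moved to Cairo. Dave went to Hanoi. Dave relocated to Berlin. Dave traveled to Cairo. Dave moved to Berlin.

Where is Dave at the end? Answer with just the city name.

Tracking Dave's location:
Start: Dave is in Hanoi.
After move 1: Hanoi -> Berlin. Dave is in Berlin.
After move 2: Berlin -> Hanoi. Dave is in Hanoi.
After move 3: Hanoi -> Berlin. Dave is in Berlin.
After move 4: Berlin -> Cairo. Dave is in Cairo.
After move 5: Cairo -> Hanoi. Dave is in Hanoi.
After move 6: Hanoi -> Berlin. Dave is in Berlin.
After move 7: Berlin -> Cairo. Dave is in Cairo.
After move 8: Cairo -> Berlin. Dave is in Berlin.

Answer: Berlin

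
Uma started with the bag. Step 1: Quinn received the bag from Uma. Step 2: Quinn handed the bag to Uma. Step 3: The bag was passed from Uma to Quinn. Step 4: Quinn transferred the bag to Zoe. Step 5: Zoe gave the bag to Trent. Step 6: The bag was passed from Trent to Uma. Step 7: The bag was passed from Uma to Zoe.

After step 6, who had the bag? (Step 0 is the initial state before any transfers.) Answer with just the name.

Answer: Uma

Derivation:
Tracking the bag holder through step 6:
After step 0 (start): Uma
After step 1: Quinn
After step 2: Uma
After step 3: Quinn
After step 4: Zoe
After step 5: Trent
After step 6: Uma

At step 6, the holder is Uma.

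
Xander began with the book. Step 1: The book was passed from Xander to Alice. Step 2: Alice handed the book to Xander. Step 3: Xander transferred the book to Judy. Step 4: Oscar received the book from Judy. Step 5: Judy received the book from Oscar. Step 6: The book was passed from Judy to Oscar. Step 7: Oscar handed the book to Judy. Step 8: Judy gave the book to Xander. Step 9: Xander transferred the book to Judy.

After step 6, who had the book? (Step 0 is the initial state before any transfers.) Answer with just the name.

Answer: Oscar

Derivation:
Tracking the book holder through step 6:
After step 0 (start): Xander
After step 1: Alice
After step 2: Xander
After step 3: Judy
After step 4: Oscar
After step 5: Judy
After step 6: Oscar

At step 6, the holder is Oscar.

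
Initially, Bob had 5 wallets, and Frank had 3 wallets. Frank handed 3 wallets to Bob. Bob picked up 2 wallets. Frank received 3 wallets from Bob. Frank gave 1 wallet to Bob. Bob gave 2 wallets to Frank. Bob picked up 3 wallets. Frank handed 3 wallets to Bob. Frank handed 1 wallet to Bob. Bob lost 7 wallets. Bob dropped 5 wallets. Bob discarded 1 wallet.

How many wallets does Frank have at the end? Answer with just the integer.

Answer: 0

Derivation:
Tracking counts step by step:
Start: Bob=5, Frank=3
Event 1 (Frank -> Bob, 3): Frank: 3 -> 0, Bob: 5 -> 8. State: Bob=8, Frank=0
Event 2 (Bob +2): Bob: 8 -> 10. State: Bob=10, Frank=0
Event 3 (Bob -> Frank, 3): Bob: 10 -> 7, Frank: 0 -> 3. State: Bob=7, Frank=3
Event 4 (Frank -> Bob, 1): Frank: 3 -> 2, Bob: 7 -> 8. State: Bob=8, Frank=2
Event 5 (Bob -> Frank, 2): Bob: 8 -> 6, Frank: 2 -> 4. State: Bob=6, Frank=4
Event 6 (Bob +3): Bob: 6 -> 9. State: Bob=9, Frank=4
Event 7 (Frank -> Bob, 3): Frank: 4 -> 1, Bob: 9 -> 12. State: Bob=12, Frank=1
Event 8 (Frank -> Bob, 1): Frank: 1 -> 0, Bob: 12 -> 13. State: Bob=13, Frank=0
Event 9 (Bob -7): Bob: 13 -> 6. State: Bob=6, Frank=0
Event 10 (Bob -5): Bob: 6 -> 1. State: Bob=1, Frank=0
Event 11 (Bob -1): Bob: 1 -> 0. State: Bob=0, Frank=0

Frank's final count: 0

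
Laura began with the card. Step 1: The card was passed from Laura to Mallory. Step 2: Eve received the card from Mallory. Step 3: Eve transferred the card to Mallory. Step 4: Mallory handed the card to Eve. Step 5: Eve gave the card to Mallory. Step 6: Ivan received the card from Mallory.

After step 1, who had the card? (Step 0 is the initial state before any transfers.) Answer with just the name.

Tracking the card holder through step 1:
After step 0 (start): Laura
After step 1: Mallory

At step 1, the holder is Mallory.

Answer: Mallory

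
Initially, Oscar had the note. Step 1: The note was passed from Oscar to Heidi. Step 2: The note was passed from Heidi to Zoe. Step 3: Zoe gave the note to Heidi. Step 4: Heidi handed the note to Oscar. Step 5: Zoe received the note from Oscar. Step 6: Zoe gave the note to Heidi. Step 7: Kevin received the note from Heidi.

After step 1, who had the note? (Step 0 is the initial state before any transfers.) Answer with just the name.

Tracking the note holder through step 1:
After step 0 (start): Oscar
After step 1: Heidi

At step 1, the holder is Heidi.

Answer: Heidi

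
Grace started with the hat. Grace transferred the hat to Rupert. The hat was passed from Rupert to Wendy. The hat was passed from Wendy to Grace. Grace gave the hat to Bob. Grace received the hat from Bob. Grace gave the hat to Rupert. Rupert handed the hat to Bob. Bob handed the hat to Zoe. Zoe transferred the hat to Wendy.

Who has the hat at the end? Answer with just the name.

Tracking the hat through each event:
Start: Grace has the hat.
After event 1: Rupert has the hat.
After event 2: Wendy has the hat.
After event 3: Grace has the hat.
After event 4: Bob has the hat.
After event 5: Grace has the hat.
After event 6: Rupert has the hat.
After event 7: Bob has the hat.
After event 8: Zoe has the hat.
After event 9: Wendy has the hat.

Answer: Wendy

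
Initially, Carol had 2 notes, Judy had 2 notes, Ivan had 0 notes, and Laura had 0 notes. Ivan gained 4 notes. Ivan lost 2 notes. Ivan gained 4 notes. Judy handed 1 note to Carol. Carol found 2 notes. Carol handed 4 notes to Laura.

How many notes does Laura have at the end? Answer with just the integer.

Tracking counts step by step:
Start: Carol=2, Judy=2, Ivan=0, Laura=0
Event 1 (Ivan +4): Ivan: 0 -> 4. State: Carol=2, Judy=2, Ivan=4, Laura=0
Event 2 (Ivan -2): Ivan: 4 -> 2. State: Carol=2, Judy=2, Ivan=2, Laura=0
Event 3 (Ivan +4): Ivan: 2 -> 6. State: Carol=2, Judy=2, Ivan=6, Laura=0
Event 4 (Judy -> Carol, 1): Judy: 2 -> 1, Carol: 2 -> 3. State: Carol=3, Judy=1, Ivan=6, Laura=0
Event 5 (Carol +2): Carol: 3 -> 5. State: Carol=5, Judy=1, Ivan=6, Laura=0
Event 6 (Carol -> Laura, 4): Carol: 5 -> 1, Laura: 0 -> 4. State: Carol=1, Judy=1, Ivan=6, Laura=4

Laura's final count: 4

Answer: 4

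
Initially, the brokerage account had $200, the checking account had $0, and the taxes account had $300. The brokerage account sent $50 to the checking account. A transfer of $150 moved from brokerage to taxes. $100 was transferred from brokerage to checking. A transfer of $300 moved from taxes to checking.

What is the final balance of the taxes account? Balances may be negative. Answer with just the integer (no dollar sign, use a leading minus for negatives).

Tracking account balances step by step:
Start: brokerage=200, checking=0, taxes=300
Event 1 (transfer 50 brokerage -> checking): brokerage: 200 - 50 = 150, checking: 0 + 50 = 50. Balances: brokerage=150, checking=50, taxes=300
Event 2 (transfer 150 brokerage -> taxes): brokerage: 150 - 150 = 0, taxes: 300 + 150 = 450. Balances: brokerage=0, checking=50, taxes=450
Event 3 (transfer 100 brokerage -> checking): brokerage: 0 - 100 = -100, checking: 50 + 100 = 150. Balances: brokerage=-100, checking=150, taxes=450
Event 4 (transfer 300 taxes -> checking): taxes: 450 - 300 = 150, checking: 150 + 300 = 450. Balances: brokerage=-100, checking=450, taxes=150

Final balance of taxes: 150

Answer: 150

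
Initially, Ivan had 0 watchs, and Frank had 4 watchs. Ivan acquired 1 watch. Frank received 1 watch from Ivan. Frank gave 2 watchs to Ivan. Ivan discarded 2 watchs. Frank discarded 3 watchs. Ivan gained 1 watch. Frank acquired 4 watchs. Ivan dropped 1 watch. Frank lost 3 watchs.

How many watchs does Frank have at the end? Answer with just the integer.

Answer: 1

Derivation:
Tracking counts step by step:
Start: Ivan=0, Frank=4
Event 1 (Ivan +1): Ivan: 0 -> 1. State: Ivan=1, Frank=4
Event 2 (Ivan -> Frank, 1): Ivan: 1 -> 0, Frank: 4 -> 5. State: Ivan=0, Frank=5
Event 3 (Frank -> Ivan, 2): Frank: 5 -> 3, Ivan: 0 -> 2. State: Ivan=2, Frank=3
Event 4 (Ivan -2): Ivan: 2 -> 0. State: Ivan=0, Frank=3
Event 5 (Frank -3): Frank: 3 -> 0. State: Ivan=0, Frank=0
Event 6 (Ivan +1): Ivan: 0 -> 1. State: Ivan=1, Frank=0
Event 7 (Frank +4): Frank: 0 -> 4. State: Ivan=1, Frank=4
Event 8 (Ivan -1): Ivan: 1 -> 0. State: Ivan=0, Frank=4
Event 9 (Frank -3): Frank: 4 -> 1. State: Ivan=0, Frank=1

Frank's final count: 1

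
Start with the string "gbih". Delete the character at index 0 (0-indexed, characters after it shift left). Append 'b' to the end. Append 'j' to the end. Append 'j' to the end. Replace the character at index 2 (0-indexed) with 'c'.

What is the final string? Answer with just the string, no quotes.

Answer: bicbjj

Derivation:
Applying each edit step by step:
Start: "gbih"
Op 1 (delete idx 0 = 'g'): "gbih" -> "bih"
Op 2 (append 'b'): "bih" -> "bihb"
Op 3 (append 'j'): "bihb" -> "bihbj"
Op 4 (append 'j'): "bihbj" -> "bihbjj"
Op 5 (replace idx 2: 'h' -> 'c'): "bihbjj" -> "bicbjj"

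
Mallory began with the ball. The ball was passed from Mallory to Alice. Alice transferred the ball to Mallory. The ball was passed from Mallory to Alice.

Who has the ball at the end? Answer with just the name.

Tracking the ball through each event:
Start: Mallory has the ball.
After event 1: Alice has the ball.
After event 2: Mallory has the ball.
After event 3: Alice has the ball.

Answer: Alice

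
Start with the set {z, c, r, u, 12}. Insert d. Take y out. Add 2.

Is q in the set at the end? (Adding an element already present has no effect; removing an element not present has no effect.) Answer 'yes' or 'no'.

Answer: no

Derivation:
Tracking the set through each operation:
Start: {12, c, r, u, z}
Event 1 (add d): added. Set: {12, c, d, r, u, z}
Event 2 (remove y): not present, no change. Set: {12, c, d, r, u, z}
Event 3 (add 2): added. Set: {12, 2, c, d, r, u, z}

Final set: {12, 2, c, d, r, u, z} (size 7)
q is NOT in the final set.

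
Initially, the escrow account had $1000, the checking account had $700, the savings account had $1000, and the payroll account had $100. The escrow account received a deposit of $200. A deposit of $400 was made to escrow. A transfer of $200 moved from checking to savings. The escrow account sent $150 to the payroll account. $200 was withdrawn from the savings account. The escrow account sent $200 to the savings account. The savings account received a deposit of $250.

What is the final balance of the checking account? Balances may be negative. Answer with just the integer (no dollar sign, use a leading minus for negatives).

Tracking account balances step by step:
Start: escrow=1000, checking=700, savings=1000, payroll=100
Event 1 (deposit 200 to escrow): escrow: 1000 + 200 = 1200. Balances: escrow=1200, checking=700, savings=1000, payroll=100
Event 2 (deposit 400 to escrow): escrow: 1200 + 400 = 1600. Balances: escrow=1600, checking=700, savings=1000, payroll=100
Event 3 (transfer 200 checking -> savings): checking: 700 - 200 = 500, savings: 1000 + 200 = 1200. Balances: escrow=1600, checking=500, savings=1200, payroll=100
Event 4 (transfer 150 escrow -> payroll): escrow: 1600 - 150 = 1450, payroll: 100 + 150 = 250. Balances: escrow=1450, checking=500, savings=1200, payroll=250
Event 5 (withdraw 200 from savings): savings: 1200 - 200 = 1000. Balances: escrow=1450, checking=500, savings=1000, payroll=250
Event 6 (transfer 200 escrow -> savings): escrow: 1450 - 200 = 1250, savings: 1000 + 200 = 1200. Balances: escrow=1250, checking=500, savings=1200, payroll=250
Event 7 (deposit 250 to savings): savings: 1200 + 250 = 1450. Balances: escrow=1250, checking=500, savings=1450, payroll=250

Final balance of checking: 500

Answer: 500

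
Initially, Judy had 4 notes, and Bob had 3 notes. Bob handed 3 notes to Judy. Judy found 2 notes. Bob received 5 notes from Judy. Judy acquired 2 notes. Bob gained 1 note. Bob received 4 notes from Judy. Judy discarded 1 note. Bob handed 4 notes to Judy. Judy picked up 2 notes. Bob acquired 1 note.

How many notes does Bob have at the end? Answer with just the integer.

Answer: 7

Derivation:
Tracking counts step by step:
Start: Judy=4, Bob=3
Event 1 (Bob -> Judy, 3): Bob: 3 -> 0, Judy: 4 -> 7. State: Judy=7, Bob=0
Event 2 (Judy +2): Judy: 7 -> 9. State: Judy=9, Bob=0
Event 3 (Judy -> Bob, 5): Judy: 9 -> 4, Bob: 0 -> 5. State: Judy=4, Bob=5
Event 4 (Judy +2): Judy: 4 -> 6. State: Judy=6, Bob=5
Event 5 (Bob +1): Bob: 5 -> 6. State: Judy=6, Bob=6
Event 6 (Judy -> Bob, 4): Judy: 6 -> 2, Bob: 6 -> 10. State: Judy=2, Bob=10
Event 7 (Judy -1): Judy: 2 -> 1. State: Judy=1, Bob=10
Event 8 (Bob -> Judy, 4): Bob: 10 -> 6, Judy: 1 -> 5. State: Judy=5, Bob=6
Event 9 (Judy +2): Judy: 5 -> 7. State: Judy=7, Bob=6
Event 10 (Bob +1): Bob: 6 -> 7. State: Judy=7, Bob=7

Bob's final count: 7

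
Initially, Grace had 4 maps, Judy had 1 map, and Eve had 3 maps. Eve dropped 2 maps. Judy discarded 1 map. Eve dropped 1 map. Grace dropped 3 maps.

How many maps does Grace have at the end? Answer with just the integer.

Answer: 1

Derivation:
Tracking counts step by step:
Start: Grace=4, Judy=1, Eve=3
Event 1 (Eve -2): Eve: 3 -> 1. State: Grace=4, Judy=1, Eve=1
Event 2 (Judy -1): Judy: 1 -> 0. State: Grace=4, Judy=0, Eve=1
Event 3 (Eve -1): Eve: 1 -> 0. State: Grace=4, Judy=0, Eve=0
Event 4 (Grace -3): Grace: 4 -> 1. State: Grace=1, Judy=0, Eve=0

Grace's final count: 1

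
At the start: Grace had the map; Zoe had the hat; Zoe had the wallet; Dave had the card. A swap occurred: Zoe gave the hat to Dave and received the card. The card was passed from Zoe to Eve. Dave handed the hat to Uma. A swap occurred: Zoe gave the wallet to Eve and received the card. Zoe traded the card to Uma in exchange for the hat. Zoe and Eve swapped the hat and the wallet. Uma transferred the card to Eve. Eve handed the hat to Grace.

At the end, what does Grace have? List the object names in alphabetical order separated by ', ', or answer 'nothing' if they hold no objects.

Answer: hat, map

Derivation:
Tracking all object holders:
Start: map:Grace, hat:Zoe, wallet:Zoe, card:Dave
Event 1 (swap hat<->card: now hat:Dave, card:Zoe). State: map:Grace, hat:Dave, wallet:Zoe, card:Zoe
Event 2 (give card: Zoe -> Eve). State: map:Grace, hat:Dave, wallet:Zoe, card:Eve
Event 3 (give hat: Dave -> Uma). State: map:Grace, hat:Uma, wallet:Zoe, card:Eve
Event 4 (swap wallet<->card: now wallet:Eve, card:Zoe). State: map:Grace, hat:Uma, wallet:Eve, card:Zoe
Event 5 (swap card<->hat: now card:Uma, hat:Zoe). State: map:Grace, hat:Zoe, wallet:Eve, card:Uma
Event 6 (swap hat<->wallet: now hat:Eve, wallet:Zoe). State: map:Grace, hat:Eve, wallet:Zoe, card:Uma
Event 7 (give card: Uma -> Eve). State: map:Grace, hat:Eve, wallet:Zoe, card:Eve
Event 8 (give hat: Eve -> Grace). State: map:Grace, hat:Grace, wallet:Zoe, card:Eve

Final state: map:Grace, hat:Grace, wallet:Zoe, card:Eve
Grace holds: hat, map.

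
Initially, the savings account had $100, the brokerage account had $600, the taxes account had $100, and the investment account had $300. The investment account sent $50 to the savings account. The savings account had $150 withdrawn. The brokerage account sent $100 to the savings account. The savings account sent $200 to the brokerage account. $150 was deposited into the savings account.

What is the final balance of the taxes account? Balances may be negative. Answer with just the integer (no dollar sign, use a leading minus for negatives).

Answer: 100

Derivation:
Tracking account balances step by step:
Start: savings=100, brokerage=600, taxes=100, investment=300
Event 1 (transfer 50 investment -> savings): investment: 300 - 50 = 250, savings: 100 + 50 = 150. Balances: savings=150, brokerage=600, taxes=100, investment=250
Event 2 (withdraw 150 from savings): savings: 150 - 150 = 0. Balances: savings=0, brokerage=600, taxes=100, investment=250
Event 3 (transfer 100 brokerage -> savings): brokerage: 600 - 100 = 500, savings: 0 + 100 = 100. Balances: savings=100, brokerage=500, taxes=100, investment=250
Event 4 (transfer 200 savings -> brokerage): savings: 100 - 200 = -100, brokerage: 500 + 200 = 700. Balances: savings=-100, brokerage=700, taxes=100, investment=250
Event 5 (deposit 150 to savings): savings: -100 + 150 = 50. Balances: savings=50, brokerage=700, taxes=100, investment=250

Final balance of taxes: 100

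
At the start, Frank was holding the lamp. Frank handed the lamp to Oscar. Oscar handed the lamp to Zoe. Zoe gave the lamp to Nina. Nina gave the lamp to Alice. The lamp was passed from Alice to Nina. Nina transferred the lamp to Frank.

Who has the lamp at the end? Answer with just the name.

Answer: Frank

Derivation:
Tracking the lamp through each event:
Start: Frank has the lamp.
After event 1: Oscar has the lamp.
After event 2: Zoe has the lamp.
After event 3: Nina has the lamp.
After event 4: Alice has the lamp.
After event 5: Nina has the lamp.
After event 6: Frank has the lamp.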